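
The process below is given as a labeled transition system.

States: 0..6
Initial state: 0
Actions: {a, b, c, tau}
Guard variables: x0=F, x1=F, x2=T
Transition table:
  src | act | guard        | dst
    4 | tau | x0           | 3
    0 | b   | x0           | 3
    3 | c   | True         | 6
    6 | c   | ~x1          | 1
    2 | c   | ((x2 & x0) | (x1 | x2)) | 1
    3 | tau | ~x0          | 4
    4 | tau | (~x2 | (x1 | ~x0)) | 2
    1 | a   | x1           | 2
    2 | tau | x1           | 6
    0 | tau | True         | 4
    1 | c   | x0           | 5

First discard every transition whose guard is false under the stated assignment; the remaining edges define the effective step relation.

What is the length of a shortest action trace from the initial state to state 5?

Layered search for 5:
  L0 = {0}
  L1 = {4}
  L2 = {2}
  L3 = {1}
5 never appears.

Answer: UNREACHABLE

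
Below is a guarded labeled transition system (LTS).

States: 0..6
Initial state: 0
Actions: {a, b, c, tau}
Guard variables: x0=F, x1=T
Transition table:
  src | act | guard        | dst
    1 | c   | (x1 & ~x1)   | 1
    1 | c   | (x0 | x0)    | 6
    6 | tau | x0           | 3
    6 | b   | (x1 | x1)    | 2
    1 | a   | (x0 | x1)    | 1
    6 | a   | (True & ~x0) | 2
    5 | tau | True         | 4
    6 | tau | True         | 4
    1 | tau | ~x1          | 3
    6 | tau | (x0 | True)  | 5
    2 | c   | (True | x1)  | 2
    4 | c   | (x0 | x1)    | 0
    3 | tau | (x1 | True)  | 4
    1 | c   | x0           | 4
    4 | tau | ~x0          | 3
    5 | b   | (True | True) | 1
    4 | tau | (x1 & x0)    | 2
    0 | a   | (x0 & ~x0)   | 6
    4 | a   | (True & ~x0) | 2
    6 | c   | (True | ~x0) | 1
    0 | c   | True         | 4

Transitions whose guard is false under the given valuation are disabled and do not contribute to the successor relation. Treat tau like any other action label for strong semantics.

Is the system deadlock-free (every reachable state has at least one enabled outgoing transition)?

Reach set: {0,2,3,4}
  0: c→4  [1 exit(s)]
  2: c→2  [1 exit(s)]
  3: tau→4  [1 exit(s)]
  4: a→2  c→0  tau→3  [3 exit(s)]

Answer: DEADLOCK-FREE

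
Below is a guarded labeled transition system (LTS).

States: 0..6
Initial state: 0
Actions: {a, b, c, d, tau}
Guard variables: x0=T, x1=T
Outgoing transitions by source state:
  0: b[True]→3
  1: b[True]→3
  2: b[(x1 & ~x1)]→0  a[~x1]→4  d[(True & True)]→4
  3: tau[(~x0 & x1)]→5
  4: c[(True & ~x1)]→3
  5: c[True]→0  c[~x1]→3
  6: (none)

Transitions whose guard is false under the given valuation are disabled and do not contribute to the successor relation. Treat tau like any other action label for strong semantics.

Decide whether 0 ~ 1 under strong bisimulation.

Answer: BISIMILAR

Working:
Compute ~ classes (split until stable):
  P[0] = {{0,1,2,3,4,5,6}}
  P[1] = {{0,1},{2},{3,4,6},{5}}
stable after 2 split(s): 4 block(s)
class of 0: {0,1}; class of 1: {0,1}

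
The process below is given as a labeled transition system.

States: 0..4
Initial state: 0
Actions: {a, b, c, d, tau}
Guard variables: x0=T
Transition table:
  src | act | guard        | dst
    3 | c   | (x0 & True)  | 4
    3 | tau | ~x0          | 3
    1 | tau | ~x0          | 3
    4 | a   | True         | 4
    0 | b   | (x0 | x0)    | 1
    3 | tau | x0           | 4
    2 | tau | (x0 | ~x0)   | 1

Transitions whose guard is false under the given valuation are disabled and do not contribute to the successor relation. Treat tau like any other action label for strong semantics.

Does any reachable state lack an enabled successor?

Reach set: {0,1}
  0: b→1  [1 out]
  1: ∅  [no exit]
Path to 1: b

Answer: DEADLOCK at state 1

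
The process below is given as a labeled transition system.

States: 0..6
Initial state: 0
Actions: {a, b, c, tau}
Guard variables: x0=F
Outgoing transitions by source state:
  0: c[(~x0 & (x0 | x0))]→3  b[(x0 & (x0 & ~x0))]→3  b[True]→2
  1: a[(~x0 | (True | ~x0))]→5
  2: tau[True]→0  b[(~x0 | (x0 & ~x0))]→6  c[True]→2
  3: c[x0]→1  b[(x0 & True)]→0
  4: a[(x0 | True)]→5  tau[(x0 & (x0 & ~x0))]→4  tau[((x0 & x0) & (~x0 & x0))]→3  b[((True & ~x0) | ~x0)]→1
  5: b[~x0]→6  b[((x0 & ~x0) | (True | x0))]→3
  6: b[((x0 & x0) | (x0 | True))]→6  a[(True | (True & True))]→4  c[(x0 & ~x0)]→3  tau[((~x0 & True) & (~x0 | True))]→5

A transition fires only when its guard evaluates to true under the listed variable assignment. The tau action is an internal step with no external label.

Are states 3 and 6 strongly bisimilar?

Bisimulation quotient by refinement:
  P[0] = {{0,1,2,3,4,5,6}}
  P[1] = {{0,5},{1},{2},{3},{4},{6}}
  P[2] = {{0},{1},{2},{3},{4},{5},{6}}
Fixed point at round 3; 7 class(es).
class of 3: {3}; class of 6: {6}

Answer: NOT BISIMILAR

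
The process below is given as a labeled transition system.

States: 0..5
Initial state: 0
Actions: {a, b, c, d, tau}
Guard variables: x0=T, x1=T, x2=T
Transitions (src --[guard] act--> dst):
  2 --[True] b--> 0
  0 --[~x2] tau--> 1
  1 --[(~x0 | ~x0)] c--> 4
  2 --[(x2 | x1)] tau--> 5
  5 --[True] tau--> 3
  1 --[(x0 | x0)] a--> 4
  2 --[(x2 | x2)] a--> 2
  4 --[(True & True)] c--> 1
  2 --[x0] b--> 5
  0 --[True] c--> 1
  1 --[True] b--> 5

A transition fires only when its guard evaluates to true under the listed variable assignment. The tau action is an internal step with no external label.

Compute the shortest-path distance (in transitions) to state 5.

BFS to 5:
  depth 0: {0}
  depth 1: {1}
  depth 2: {4,5}
5 enters at depth 2; path c·b

Answer: 2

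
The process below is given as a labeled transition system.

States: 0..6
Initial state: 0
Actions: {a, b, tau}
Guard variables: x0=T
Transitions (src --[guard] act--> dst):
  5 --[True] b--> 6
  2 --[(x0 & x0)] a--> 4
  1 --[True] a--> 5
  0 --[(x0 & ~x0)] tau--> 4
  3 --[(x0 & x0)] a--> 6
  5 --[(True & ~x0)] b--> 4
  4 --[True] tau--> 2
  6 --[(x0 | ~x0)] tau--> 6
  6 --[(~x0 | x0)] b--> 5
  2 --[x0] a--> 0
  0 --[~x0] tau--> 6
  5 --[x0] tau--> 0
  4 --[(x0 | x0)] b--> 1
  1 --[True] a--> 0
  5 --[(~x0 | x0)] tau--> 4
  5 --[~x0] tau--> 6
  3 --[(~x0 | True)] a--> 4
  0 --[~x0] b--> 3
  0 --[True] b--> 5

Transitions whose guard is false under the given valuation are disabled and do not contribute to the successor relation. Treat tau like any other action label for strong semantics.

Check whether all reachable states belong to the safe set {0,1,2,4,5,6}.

Inv-set: {0,1,2,4,5,6}
R = {0,1,2,4,5,6}
  0: safe
  1: safe
  2: safe
  4: safe
  5: safe
  6: safe

Answer: INVARIANT HOLDS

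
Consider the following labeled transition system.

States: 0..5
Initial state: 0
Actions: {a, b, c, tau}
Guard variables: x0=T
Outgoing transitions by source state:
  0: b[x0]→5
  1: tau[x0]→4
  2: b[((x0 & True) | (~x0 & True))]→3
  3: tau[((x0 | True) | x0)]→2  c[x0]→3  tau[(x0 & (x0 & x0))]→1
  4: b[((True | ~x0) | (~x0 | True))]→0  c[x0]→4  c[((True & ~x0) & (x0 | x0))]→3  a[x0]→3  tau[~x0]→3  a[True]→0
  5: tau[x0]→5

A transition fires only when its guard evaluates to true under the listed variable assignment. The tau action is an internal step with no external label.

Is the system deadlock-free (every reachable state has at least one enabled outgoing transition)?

R = {0,5}
  0: b→5  [1 exit(s)]
  5: tau→5  [1 exit(s)]

Answer: DEADLOCK-FREE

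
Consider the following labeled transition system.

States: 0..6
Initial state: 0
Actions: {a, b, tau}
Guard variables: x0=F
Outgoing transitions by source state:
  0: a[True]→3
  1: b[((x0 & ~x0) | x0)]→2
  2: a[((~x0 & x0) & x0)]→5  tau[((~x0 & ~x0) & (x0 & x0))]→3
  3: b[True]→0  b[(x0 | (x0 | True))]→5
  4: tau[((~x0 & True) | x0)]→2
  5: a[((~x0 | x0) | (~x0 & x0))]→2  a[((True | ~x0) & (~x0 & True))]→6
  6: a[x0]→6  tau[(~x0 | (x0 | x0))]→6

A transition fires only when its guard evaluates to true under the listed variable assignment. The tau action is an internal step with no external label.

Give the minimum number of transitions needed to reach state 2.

BFS to 2:
  depth 0: {0}
  depth 1: {3}
  depth 2: {5}
  depth 3: {2,6}
first hit 2 at d=3 via a·b·a

Answer: 3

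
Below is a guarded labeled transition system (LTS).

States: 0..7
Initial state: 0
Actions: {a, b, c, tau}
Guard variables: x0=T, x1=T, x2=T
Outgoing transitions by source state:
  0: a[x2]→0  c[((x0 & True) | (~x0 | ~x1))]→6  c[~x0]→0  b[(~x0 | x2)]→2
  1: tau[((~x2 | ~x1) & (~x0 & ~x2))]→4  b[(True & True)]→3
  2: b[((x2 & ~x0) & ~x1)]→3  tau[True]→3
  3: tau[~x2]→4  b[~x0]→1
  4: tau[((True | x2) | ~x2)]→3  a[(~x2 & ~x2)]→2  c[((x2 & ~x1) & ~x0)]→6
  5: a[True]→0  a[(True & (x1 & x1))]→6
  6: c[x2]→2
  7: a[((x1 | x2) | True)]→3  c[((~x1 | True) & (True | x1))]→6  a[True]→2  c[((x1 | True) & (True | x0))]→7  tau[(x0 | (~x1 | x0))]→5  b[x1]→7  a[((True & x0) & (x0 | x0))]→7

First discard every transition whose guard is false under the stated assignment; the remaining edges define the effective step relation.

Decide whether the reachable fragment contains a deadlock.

Answer: DEADLOCK at state 3

Working:
Reach set: {0,2,3,6}
  0: a→0  b→2  c→6  [3 out]
  2: tau→3  [1 out]
  3: ∅  [STUCK]
  6: c→2  [1 out]
witness 3: b·tau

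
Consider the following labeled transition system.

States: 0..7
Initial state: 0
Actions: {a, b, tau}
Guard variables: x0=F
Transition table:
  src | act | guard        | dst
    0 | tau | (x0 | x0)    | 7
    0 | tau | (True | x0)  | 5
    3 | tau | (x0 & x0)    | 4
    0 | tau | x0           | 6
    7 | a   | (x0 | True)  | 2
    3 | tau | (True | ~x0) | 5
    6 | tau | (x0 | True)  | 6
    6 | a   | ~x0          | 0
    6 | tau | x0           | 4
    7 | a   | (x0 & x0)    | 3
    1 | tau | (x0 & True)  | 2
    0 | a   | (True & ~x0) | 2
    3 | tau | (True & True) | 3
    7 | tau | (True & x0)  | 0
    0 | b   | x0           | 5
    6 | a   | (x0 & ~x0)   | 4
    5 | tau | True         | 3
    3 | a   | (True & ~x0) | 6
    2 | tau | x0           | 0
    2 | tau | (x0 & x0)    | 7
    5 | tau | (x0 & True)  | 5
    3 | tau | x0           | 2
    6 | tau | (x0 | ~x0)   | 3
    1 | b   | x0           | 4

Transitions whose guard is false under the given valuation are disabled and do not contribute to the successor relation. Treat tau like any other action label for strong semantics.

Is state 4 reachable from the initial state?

Answer: UNREACHABLE

Trace:
After dropping false guards: 10 live edges.
L0 = {0}
L1 = {2,5}  total {0,2,5}
L2 = {3}  total {0,2,3,5}
L3 = {6}  total {0,2,3,5,6}
Reachable = {0,2,3,5,6}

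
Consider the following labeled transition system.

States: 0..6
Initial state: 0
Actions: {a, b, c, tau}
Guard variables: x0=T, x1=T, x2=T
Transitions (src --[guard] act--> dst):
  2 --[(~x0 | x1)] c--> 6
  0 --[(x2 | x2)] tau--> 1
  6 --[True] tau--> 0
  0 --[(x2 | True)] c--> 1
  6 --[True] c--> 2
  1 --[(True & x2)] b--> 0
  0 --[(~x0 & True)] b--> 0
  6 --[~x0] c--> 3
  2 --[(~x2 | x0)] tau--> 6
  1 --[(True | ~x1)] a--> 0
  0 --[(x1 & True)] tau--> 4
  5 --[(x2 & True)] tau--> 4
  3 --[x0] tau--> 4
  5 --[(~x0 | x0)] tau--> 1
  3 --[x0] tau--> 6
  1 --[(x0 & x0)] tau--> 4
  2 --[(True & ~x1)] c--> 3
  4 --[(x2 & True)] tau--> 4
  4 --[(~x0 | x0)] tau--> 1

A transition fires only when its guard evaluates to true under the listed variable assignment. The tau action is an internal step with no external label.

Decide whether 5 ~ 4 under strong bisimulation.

Answer: BISIMILAR

Working:
Compute ~ classes (split until stable):
  round 0: {{0,1,2,3,4,5,6}}
  round 1: {{0,2,6},{1},{3,4,5}}
  round 2: {{0},{1},{2,6},{3},{4,5}}
  round 3: {{0},{1},{2},{3},{4,5},{6}}
stable after 4 split(s): 6 block(s)
[5]={4,5}  [4]={4,5}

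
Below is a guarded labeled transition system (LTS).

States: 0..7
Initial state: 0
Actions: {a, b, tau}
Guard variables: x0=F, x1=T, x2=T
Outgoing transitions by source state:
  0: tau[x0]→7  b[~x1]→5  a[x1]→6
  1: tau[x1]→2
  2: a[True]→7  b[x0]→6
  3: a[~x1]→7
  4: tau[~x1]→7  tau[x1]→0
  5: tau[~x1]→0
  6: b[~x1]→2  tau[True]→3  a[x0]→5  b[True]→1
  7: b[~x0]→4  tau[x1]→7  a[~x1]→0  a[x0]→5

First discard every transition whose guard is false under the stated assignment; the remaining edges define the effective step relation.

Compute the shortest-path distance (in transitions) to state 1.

Breadth-first toward 1:
  L0 = {0}
  L1 = {6}
  L2 = {1,3}
1 enters at depth 2; path a·b

Answer: 2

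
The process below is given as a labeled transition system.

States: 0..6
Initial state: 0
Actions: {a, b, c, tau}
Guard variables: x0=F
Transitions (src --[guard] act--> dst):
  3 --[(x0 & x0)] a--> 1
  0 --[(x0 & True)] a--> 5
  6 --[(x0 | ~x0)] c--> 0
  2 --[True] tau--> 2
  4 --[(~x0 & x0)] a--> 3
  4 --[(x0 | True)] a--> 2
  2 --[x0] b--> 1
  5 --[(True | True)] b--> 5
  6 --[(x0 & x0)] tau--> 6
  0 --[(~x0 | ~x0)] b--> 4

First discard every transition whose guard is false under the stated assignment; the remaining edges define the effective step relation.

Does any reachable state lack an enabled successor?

Answer: DEADLOCK-FREE

Trace:
Reachable = {0,2,4}
  0: b→4  [1 exit(s)]
  2: tau→2  [1 exit(s)]
  4: a→2  [1 exit(s)]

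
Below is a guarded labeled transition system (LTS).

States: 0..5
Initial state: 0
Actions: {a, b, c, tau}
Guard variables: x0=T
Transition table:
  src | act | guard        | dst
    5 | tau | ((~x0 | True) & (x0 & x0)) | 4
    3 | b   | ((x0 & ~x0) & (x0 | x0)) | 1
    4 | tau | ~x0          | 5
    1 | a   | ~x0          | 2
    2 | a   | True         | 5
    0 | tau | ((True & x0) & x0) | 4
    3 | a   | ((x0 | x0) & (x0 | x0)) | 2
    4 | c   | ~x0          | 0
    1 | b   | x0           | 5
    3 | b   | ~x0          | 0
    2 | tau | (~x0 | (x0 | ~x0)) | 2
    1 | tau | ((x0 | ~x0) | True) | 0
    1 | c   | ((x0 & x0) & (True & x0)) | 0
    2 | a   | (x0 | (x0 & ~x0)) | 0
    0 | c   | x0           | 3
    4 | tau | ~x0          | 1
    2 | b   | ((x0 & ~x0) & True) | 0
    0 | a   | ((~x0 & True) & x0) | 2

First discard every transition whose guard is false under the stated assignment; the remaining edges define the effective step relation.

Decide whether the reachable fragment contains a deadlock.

Reach set: {0,2,3,4,5}
  0: c→3  tau→4  [deg 2]
  2: a→0  a→5  tau→2  [deg 3]
  3: a→2  [deg 1]
  4: ∅  [STUCK]
  5: tau→4  [deg 1]
witness 4: tau

Answer: DEADLOCK at state 4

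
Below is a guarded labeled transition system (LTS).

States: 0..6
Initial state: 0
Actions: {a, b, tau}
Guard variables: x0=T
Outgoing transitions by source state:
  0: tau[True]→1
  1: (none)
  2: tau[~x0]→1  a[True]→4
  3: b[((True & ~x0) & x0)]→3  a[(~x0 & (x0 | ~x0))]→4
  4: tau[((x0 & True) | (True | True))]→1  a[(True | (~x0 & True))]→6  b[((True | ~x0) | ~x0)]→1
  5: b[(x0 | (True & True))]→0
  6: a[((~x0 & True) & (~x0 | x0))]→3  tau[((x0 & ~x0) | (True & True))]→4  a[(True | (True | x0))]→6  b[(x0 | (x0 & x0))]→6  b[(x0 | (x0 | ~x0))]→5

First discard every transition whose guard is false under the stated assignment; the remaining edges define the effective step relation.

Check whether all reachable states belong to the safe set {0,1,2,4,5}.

Inv-set: {0,1,2,4,5}
Reach set: {0,1}
  0: ✓
  1: ✓

Answer: INVARIANT HOLDS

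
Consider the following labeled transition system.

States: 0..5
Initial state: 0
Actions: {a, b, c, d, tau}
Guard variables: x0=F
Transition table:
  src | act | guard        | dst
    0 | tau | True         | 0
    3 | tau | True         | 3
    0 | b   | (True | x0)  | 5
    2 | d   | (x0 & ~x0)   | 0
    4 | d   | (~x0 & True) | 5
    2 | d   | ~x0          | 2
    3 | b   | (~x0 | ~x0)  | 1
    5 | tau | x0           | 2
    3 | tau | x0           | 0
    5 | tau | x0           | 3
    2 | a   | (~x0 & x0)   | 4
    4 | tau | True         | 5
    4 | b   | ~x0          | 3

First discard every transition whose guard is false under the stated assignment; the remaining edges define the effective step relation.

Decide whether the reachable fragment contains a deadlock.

R = {0,5}
  0: b→5  tau→0  [deg 2]
  5: ∅  [no exit]
witness 5: b

Answer: DEADLOCK at state 5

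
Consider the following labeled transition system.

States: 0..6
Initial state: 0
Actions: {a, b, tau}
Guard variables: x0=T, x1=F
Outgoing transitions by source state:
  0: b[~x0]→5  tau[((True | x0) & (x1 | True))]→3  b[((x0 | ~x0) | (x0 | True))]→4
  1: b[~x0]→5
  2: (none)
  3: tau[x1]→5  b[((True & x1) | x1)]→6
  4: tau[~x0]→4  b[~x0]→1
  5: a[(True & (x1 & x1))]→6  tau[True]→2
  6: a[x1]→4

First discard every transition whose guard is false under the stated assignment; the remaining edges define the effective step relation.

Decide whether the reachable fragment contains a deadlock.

Answer: DEADLOCK at state 3

Analysis:
Reach set: {0,3,4}
  0: b→4  tau→3  [2 exit(s)]
  3: ∅  [deadlock]
  4: ∅  [deadlock]
Path to 3: tau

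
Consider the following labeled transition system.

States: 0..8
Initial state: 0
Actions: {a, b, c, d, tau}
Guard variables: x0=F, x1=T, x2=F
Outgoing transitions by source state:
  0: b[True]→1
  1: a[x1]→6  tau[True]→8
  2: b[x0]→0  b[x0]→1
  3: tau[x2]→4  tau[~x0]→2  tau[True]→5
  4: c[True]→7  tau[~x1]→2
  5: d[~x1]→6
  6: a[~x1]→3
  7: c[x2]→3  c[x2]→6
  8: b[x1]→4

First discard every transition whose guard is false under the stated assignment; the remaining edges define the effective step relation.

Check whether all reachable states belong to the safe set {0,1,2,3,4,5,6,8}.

Allowed set {0,1,2,3,4,5,6,8}
Reach set: {0,1,4,6,7,8}
  0: ok
  1: ok
  4: ok
  6: ok
  7: outside
  8: ok
reach 7 via b·tau·b·c — violates

Answer: INVARIANT VIOLATED at state 7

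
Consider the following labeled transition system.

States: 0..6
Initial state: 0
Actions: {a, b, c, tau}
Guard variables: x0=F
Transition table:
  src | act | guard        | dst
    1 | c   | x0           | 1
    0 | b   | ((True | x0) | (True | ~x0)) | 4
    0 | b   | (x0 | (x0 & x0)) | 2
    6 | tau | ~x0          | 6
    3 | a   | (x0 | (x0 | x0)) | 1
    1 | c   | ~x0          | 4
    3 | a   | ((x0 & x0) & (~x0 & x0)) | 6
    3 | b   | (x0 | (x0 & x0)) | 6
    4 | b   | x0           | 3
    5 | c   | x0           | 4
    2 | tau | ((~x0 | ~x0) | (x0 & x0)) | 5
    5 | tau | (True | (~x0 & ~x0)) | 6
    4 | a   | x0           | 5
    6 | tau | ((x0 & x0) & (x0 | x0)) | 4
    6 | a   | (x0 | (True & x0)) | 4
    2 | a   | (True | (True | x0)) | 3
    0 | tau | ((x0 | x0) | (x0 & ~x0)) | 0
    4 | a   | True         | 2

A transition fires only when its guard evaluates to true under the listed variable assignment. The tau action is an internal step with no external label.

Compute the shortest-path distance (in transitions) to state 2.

Answer: 2

Trace:
Layered search for 2:
  Layer 0: {0}
  Layer 1: {4}
  Layer 2: {2}
first hit 2 at d=2 via b·a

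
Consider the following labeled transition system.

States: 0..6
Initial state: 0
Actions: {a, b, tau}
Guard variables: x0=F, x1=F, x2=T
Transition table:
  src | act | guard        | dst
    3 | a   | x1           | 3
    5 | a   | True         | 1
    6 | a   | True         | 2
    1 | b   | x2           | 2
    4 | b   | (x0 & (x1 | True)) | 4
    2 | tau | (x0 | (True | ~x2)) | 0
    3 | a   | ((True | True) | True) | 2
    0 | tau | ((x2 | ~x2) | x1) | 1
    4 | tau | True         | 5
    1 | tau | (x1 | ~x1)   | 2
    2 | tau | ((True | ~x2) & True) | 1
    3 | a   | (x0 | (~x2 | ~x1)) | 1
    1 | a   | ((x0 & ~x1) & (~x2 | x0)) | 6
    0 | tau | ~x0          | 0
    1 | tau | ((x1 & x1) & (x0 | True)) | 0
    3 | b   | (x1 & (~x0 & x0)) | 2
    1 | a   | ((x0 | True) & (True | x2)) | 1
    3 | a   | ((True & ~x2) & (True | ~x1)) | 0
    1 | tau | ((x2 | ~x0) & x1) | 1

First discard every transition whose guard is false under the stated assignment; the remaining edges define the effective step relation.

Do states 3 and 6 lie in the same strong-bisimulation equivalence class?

Answer: NOT BISIMILAR

Trace:
Bisimulation quotient by refinement:
  round 0: {{0,1,2,3,4,5,6}}
  round 1: {{0,2,4},{1},{3,5,6}}
  round 2: {{0,2},{1},{3},{4},{5},{6}}
Fixed point at round 3; 6 class(es).
[3]={3}  [6]={6}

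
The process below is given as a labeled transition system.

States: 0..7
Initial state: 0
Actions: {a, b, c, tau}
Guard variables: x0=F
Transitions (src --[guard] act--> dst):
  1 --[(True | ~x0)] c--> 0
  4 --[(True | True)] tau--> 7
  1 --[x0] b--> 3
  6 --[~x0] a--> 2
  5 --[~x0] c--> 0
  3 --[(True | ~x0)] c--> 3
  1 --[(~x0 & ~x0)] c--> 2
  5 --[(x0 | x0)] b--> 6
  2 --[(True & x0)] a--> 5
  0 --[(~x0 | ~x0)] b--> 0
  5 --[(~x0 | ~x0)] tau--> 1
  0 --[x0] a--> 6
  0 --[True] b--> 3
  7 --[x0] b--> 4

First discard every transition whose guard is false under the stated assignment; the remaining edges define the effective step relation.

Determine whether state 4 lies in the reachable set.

After dropping false guards: 9 live edges.
Layer 0: {0}
Layer 1: {3}  cumulative {0,3}
Reach set: {0,3}

Answer: UNREACHABLE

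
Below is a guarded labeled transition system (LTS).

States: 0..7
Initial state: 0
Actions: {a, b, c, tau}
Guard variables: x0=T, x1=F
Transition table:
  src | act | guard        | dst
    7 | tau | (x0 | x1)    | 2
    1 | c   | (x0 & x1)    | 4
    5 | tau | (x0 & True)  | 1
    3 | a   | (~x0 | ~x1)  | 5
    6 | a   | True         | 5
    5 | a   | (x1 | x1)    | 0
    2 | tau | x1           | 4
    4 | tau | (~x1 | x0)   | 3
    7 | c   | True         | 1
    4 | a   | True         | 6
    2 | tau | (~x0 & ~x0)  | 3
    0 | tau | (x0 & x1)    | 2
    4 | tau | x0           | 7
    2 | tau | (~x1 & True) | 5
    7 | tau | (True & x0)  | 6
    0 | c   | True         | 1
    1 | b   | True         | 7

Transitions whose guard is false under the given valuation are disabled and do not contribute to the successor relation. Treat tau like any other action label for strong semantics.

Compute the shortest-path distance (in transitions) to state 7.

Layered search for 7:
  depth 0: {0}
  depth 1: {1}
  depth 2: {7}
depth(7)=2, e.g. c·b

Answer: 2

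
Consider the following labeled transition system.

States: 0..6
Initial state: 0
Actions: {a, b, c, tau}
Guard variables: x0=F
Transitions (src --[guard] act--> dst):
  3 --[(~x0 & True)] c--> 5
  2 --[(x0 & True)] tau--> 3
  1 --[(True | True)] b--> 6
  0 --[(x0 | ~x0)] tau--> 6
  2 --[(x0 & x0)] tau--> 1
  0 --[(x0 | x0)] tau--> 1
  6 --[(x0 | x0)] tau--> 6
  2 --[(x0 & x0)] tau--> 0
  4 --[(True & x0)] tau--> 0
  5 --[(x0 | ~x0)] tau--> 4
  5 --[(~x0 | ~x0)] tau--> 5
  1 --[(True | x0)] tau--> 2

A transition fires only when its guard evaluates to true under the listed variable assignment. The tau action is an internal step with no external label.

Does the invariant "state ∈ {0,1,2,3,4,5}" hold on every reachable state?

Answer: INVARIANT VIOLATED at state 6

Analysis:
Inv-set: {0,1,2,3,4,5}
Reach set: {0,6}
  0: ok
  6: outside
reach 6 via tau — violates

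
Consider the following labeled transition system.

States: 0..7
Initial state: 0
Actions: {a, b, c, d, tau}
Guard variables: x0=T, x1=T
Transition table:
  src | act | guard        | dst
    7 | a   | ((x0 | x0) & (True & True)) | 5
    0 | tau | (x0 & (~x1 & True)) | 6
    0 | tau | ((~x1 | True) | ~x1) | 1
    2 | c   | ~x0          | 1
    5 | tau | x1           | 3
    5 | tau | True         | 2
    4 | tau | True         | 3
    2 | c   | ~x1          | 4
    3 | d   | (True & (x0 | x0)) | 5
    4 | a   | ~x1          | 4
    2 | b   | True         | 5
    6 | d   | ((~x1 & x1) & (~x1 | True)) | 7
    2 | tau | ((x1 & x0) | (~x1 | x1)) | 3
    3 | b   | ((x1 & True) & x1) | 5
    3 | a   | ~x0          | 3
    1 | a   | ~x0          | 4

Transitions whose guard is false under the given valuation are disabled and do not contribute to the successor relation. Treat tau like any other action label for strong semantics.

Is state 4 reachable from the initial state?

9 transition(s) survive guard evaluation.
depth 0: {0}
depth 1: {1}  total {0,1}
Reachable = {0,1}

Answer: UNREACHABLE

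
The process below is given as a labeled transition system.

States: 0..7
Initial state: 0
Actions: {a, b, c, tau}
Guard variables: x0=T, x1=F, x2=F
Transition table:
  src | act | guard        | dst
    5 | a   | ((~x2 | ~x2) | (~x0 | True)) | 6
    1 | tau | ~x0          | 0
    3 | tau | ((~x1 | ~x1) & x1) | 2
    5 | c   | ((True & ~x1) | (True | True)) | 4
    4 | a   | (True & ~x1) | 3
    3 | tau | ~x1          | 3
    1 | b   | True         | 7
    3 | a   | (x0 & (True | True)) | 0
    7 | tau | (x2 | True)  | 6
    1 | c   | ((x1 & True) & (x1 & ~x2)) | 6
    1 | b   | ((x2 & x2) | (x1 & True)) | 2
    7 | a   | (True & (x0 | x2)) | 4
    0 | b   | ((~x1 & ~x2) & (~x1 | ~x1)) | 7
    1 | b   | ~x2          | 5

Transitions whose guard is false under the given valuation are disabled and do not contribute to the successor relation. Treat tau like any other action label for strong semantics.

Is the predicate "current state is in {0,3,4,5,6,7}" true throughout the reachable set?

Inv-set: {0,3,4,5,6,7}
R = {0,3,4,6,7}
  0: safe
  3: safe
  4: safe
  6: safe
  7: safe

Answer: INVARIANT HOLDS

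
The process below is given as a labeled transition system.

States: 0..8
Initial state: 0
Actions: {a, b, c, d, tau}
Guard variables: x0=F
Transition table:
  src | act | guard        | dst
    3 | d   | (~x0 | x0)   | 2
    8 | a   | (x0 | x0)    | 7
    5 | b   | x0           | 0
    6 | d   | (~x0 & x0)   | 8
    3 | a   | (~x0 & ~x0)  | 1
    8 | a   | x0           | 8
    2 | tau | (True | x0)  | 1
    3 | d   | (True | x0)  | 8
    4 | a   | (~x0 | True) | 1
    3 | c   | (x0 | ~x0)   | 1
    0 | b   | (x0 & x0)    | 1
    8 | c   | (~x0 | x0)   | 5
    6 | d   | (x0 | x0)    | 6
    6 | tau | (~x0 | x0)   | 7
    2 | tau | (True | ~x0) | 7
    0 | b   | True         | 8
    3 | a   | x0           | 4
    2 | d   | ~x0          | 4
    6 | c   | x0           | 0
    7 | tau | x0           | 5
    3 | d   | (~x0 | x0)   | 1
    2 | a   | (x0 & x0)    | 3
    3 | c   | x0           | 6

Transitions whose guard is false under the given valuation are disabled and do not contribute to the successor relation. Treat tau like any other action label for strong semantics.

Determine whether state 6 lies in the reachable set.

After dropping false guards: 12 live edges.
depth 0: {0}
depth 1: {8}  now seen {0,8}
depth 2: {5}  now seen {0,5,8}
R = {0,5,8}

Answer: UNREACHABLE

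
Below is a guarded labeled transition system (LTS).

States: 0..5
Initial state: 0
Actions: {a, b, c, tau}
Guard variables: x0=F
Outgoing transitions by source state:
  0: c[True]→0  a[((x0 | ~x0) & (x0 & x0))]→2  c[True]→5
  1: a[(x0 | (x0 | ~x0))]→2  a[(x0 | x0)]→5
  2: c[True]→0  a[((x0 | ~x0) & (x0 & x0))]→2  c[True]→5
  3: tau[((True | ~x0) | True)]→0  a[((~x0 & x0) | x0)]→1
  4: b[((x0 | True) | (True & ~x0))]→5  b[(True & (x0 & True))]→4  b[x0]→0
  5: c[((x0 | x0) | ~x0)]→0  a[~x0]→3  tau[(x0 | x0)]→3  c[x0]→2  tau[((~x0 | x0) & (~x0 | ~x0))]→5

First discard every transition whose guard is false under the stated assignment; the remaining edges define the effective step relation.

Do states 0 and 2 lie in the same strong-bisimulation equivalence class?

Compute ~ classes (split until stable):
  P[0] = {{0,1,2,3,4,5}}
  P[1] = {{0,2},{1},{3},{4},{5}}
5 equivalence class(es) (converged in 2)
0∈{0,2}, 2∈{0,2}

Answer: BISIMILAR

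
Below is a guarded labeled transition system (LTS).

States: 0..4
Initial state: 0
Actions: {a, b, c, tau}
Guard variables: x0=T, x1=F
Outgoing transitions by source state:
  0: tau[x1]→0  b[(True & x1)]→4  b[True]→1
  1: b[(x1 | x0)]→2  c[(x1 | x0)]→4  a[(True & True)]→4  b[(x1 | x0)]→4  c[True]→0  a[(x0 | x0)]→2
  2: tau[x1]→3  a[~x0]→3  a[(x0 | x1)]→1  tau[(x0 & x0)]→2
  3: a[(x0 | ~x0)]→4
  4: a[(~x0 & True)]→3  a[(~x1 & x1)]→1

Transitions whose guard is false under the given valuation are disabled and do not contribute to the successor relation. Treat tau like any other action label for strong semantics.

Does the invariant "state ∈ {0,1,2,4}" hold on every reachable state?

Answer: INVARIANT HOLDS

Trace:
Safe = {0,1,2,4}
R = {0,1,2,4}
  0: safe
  1: safe
  2: safe
  4: safe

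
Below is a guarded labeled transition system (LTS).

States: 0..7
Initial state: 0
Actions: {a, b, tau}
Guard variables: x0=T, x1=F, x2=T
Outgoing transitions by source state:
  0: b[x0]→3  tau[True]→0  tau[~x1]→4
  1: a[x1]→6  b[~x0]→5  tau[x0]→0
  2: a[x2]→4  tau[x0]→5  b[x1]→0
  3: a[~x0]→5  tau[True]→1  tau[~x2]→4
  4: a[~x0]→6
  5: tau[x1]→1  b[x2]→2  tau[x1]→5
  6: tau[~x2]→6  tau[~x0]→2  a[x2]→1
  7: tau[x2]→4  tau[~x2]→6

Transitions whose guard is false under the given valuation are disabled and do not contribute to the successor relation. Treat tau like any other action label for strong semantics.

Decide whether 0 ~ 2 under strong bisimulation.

Answer: NOT BISIMILAR

Analysis:
Bisimulation quotient by refinement:
  π0 = {{0,1,2,3,4,5,6,7}}
  π1 = {{0},{1,3,7},{2},{4},{5},{6}}
  π2 = {{0},{1},{2},{3},{4},{5},{6},{7}}
Fixed point at round 3; 8 class(es).
[0]={0}  [2]={2}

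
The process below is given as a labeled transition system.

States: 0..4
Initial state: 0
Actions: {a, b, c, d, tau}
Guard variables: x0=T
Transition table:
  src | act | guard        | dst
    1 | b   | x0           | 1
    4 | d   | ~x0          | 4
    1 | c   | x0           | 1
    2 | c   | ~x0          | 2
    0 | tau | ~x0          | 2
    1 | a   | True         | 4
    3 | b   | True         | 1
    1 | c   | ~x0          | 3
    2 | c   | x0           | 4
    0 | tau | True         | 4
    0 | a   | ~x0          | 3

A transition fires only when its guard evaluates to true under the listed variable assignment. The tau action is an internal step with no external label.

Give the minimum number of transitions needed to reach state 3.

Answer: UNREACHABLE

Analysis:
Layered search for 3:
  depth 0: {0}
  depth 1: {4}
3 never appears.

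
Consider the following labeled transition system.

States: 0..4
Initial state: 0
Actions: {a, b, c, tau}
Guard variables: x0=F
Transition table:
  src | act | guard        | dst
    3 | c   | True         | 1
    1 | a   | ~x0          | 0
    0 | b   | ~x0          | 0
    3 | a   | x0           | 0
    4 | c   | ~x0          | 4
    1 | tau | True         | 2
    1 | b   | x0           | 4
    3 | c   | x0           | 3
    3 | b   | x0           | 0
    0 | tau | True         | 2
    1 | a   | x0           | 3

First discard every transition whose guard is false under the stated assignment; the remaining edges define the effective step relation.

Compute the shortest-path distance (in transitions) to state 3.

Answer: UNREACHABLE

Trace:
Breadth-first toward 3:
  depth 0: {0}
  depth 1: {2}
3 never appears.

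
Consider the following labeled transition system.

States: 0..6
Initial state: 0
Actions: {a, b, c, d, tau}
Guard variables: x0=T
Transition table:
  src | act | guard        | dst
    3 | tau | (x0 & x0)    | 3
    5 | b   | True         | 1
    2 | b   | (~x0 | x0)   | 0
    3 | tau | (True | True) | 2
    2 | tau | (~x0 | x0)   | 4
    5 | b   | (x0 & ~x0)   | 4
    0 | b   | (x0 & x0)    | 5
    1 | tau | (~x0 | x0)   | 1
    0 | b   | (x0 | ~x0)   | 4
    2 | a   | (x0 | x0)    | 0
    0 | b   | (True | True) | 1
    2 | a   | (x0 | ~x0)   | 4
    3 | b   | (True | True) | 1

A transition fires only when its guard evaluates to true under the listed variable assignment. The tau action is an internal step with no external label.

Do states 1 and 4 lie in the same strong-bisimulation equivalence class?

Answer: NOT BISIMILAR

Working:
Compute ~ classes (split until stable):
  π0 = {{0,1,2,3,4,5,6}}
  π1 = {{0,5},{1},{2},{3},{4,6}}
  π2 = {{0},{1},{2},{3},{4,6},{5}}
Fixed point at round 3; 6 class(es).
1∈{1}, 4∈{4,6}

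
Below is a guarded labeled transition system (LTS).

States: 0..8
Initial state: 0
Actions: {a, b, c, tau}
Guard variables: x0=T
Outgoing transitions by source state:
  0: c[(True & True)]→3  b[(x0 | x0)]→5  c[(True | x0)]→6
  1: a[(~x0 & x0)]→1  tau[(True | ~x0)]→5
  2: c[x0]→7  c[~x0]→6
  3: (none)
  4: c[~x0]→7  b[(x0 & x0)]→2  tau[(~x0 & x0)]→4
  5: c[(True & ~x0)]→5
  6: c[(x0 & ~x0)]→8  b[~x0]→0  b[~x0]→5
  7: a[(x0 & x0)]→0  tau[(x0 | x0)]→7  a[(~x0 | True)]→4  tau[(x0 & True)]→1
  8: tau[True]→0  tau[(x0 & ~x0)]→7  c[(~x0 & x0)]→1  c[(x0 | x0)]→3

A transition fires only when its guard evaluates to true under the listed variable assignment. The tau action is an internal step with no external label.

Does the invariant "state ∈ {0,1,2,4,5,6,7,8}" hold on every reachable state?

Allowed set {0,1,2,4,5,6,7,8}
R = {0,3,5,6}
  0: safe
  3: ✗ unsafe
  5: safe
  6: safe
counterexample path to 3: c

Answer: INVARIANT VIOLATED at state 3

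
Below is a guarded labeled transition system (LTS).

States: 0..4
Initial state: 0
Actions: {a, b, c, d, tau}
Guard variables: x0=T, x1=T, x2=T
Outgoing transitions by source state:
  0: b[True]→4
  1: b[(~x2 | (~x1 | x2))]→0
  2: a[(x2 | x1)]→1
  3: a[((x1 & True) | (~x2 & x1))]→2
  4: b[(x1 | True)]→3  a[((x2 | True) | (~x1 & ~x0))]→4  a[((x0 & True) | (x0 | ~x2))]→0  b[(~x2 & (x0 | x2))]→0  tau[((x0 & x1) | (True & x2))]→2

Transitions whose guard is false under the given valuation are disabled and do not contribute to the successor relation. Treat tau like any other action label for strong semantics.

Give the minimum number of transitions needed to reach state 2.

Breadth-first toward 2:
  Layer 0: {0}
  Layer 1: {4}
  Layer 2: {2,3}
2 enters at depth 2; path b·tau

Answer: 2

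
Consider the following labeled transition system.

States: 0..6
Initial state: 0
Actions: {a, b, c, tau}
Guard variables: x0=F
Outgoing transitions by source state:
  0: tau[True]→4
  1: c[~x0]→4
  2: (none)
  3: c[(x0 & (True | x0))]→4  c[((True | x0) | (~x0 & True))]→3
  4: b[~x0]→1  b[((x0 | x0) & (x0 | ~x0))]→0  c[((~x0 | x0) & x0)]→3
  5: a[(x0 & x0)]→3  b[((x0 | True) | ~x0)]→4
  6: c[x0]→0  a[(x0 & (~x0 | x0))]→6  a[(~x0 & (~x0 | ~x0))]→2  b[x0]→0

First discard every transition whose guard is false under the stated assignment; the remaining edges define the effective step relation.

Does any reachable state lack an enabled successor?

R = {0,1,4}
  0: tau→4  [deg 1]
  1: c→4  [deg 1]
  4: b→1  [deg 1]

Answer: DEADLOCK-FREE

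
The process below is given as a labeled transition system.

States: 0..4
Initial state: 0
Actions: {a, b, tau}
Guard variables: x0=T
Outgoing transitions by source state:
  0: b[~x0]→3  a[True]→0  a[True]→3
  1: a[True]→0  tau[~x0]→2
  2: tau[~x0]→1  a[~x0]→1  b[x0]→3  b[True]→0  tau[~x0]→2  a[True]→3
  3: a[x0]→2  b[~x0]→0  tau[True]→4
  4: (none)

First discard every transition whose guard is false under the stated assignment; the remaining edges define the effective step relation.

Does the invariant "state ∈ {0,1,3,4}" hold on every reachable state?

Answer: INVARIANT VIOLATED at state 2

Trace:
Inv-set: {0,1,3,4}
Reachable = {0,2,3,4}
  0: ok
  2: ✗ unsafe
  3: ok
  4: ok
reach 2 via a·a — violates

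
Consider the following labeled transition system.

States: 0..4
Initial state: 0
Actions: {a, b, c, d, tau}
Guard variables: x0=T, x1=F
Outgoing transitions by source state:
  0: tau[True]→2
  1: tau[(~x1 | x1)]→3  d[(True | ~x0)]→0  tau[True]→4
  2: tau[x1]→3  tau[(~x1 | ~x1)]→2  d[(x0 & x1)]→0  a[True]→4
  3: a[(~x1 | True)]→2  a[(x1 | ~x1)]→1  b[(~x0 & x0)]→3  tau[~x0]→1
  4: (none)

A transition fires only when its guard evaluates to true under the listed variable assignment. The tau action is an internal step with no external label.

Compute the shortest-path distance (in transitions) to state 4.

Answer: 2

Working:
Breadth-first toward 4:
  Layer 0: {0}
  Layer 1: {2}
  Layer 2: {4}
4 enters at depth 2; path tau·a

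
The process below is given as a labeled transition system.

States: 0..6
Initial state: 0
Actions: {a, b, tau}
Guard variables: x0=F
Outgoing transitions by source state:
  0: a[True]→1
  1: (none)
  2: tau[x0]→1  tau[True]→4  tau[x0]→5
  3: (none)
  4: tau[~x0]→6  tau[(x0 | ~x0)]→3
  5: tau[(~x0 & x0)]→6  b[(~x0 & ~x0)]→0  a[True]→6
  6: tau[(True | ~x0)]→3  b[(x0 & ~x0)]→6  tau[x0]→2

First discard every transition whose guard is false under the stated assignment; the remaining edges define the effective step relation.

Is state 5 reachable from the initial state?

Answer: UNREACHABLE

Working:
7 transition(s) survive guard evaluation.
L0 = {0}
L1 = {1}  now seen {0,1}
Reach set: {0,1}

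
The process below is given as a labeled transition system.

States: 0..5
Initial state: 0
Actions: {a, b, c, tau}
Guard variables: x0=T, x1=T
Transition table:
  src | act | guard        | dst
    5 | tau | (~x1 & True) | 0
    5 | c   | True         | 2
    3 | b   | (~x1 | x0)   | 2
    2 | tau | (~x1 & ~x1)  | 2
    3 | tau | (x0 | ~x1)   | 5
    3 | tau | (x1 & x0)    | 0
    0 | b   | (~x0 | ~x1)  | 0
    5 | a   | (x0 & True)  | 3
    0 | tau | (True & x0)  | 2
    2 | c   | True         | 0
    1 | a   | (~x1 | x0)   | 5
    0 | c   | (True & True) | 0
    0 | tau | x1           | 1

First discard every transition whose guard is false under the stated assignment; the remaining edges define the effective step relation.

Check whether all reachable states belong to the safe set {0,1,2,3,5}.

Inv-set: {0,1,2,3,5}
Reach set: {0,1,2,3,5}
  0: safe
  1: safe
  2: safe
  3: safe
  5: safe

Answer: INVARIANT HOLDS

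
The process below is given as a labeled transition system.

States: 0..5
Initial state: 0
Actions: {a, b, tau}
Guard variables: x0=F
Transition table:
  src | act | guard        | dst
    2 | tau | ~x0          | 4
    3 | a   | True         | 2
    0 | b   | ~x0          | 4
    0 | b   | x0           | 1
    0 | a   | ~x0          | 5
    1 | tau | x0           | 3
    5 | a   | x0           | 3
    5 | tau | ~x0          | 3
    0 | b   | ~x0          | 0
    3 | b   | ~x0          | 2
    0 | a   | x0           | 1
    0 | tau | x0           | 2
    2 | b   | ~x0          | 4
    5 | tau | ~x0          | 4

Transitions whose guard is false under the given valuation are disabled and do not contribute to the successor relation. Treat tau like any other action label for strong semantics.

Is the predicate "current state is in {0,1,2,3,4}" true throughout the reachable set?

Answer: INVARIANT VIOLATED at state 5

Trace:
Safe = {0,1,2,3,4}
R = {0,2,3,4,5}
  0: ok
  2: ok
  3: ok
  4: ok
  5: outside
counterexample path to 5: a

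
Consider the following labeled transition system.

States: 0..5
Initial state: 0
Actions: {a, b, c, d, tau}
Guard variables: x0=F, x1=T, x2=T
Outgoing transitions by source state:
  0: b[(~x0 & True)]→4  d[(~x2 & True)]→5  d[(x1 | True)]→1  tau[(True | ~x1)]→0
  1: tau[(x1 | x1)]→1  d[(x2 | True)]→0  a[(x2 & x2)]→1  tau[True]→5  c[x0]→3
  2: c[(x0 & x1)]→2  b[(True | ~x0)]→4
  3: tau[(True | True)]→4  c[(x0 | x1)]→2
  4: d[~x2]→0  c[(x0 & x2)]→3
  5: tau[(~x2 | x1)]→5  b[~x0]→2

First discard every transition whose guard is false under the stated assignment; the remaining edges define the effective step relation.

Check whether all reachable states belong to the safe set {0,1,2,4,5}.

Answer: INVARIANT HOLDS

Working:
Inv-set: {0,1,2,4,5}
Reach set: {0,1,2,4,5}
  0: ✓
  1: ✓
  2: ✓
  4: ✓
  5: ✓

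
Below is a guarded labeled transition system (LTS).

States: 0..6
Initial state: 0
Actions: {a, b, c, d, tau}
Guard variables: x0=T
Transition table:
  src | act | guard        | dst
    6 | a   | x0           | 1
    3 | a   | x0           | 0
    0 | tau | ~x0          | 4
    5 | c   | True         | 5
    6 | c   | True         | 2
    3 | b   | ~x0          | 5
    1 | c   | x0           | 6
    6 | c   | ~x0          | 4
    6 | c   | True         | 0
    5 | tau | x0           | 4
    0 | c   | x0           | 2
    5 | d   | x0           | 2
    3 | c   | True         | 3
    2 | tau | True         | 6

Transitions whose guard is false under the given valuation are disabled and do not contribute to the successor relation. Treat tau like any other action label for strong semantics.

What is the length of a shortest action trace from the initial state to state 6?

Answer: 2

Analysis:
BFS to 6:
  L0 = {0}
  L1 = {2}
  L2 = {6}
6 enters at depth 2; path c·tau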